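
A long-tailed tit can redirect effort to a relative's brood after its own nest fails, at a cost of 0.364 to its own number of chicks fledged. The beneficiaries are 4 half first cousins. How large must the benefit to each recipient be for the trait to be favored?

1.456

r to a half first cousin = 0.0625 (half first cousins share one grandparent — one path of length 4: r = (1/2)^4 = 1/16).
Hamilton's rule with n recipients of equal r: n·r·B > C, so B > C/(n·r) = 0.364/(4·0.0625) = 1.456.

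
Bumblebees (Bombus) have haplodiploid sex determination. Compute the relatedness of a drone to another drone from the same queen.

0.5

Haploid brothers each carry a random half of the queen's diploid genome, so on average they share half: r = 1/2.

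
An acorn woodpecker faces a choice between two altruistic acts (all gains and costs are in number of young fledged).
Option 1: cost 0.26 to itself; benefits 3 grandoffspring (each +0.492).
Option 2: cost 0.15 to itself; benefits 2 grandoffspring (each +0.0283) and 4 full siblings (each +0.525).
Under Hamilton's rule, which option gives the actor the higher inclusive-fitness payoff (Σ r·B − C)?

Option 1: r to a grandoffspring = 0.25.
Option 1: Σ r·B − C = (3·0.25·0.492) − 0.26 = 0.109.
Option 2: r to a grandoffspring = 0.25.
Option 2: r to a full sibling = 0.5.
Option 2: Σ r·B − C = (2·0.25·0.0283 + 4·0.5·0.525) − 0.15 = 0.91415.
Option 2 has the higher net inclusive-fitness payoff.

Option 2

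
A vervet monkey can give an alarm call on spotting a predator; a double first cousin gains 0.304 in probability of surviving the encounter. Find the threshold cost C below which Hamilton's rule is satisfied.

r to a double first cousin = 0.25 (double first cousins share both grandparent pairs — four paths of length 4: r = 4·(1/2)^4 = 1/4).
Hamilton's rule: n·r·B > C, so the trait is favored while C < n·r·B = 1·0.25·0.304 = 0.076.

0.076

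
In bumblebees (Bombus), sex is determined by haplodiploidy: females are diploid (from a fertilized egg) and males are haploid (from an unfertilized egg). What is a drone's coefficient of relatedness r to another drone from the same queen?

0.5

Haploid brothers each carry a random half of the queen's diploid genome, so on average they share half: r = 1/2.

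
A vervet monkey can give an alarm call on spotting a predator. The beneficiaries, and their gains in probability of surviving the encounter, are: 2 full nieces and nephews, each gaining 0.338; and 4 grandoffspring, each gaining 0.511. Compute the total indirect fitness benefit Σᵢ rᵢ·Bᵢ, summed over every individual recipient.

r to a full niece or nephew = 0.25 (full aunt/uncle↔niece/nephew: two paths of length 3 through the shared grandparent pair: r = 2·(1/2)^3 = 1/4).
r to a grandoffspring = 0.25 (two parent–offspring links: r = (1/2)^2 = 1/4).
Summing one r·B term per recipient: 2·0.25·0.338 + 4·0.25·0.511 = 0.68.

0.68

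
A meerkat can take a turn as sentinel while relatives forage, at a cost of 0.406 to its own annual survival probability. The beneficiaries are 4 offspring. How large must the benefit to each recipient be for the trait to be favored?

r to an offspring = 0.5 (one parent–offspring link: r = (1/2)^1 = 1/2).
Hamilton's rule with n recipients of equal r: n·r·B > C, so B > C/(n·r) = 0.406/(4·0.5) = 0.203.

0.203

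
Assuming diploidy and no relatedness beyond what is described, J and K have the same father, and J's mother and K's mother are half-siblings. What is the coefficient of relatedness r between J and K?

0.3125

With two independent routes of shared ancestry, r is the sum of the two contributions.
J and K are related in two ways: half-sibs through their shared father (r = 1/4) and half first cousins through their mothers (r = 1/16).
r = 1/4 + 1/16 = 0.3125.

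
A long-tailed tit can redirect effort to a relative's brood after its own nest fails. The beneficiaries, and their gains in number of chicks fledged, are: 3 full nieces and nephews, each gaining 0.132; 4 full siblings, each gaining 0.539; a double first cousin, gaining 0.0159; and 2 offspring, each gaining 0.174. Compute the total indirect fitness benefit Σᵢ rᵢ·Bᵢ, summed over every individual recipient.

r to a full niece or nephew = 1/4 (full aunt/uncle↔niece/nephew: two paths of length 3 through the shared grandparent pair: r = 2·(1/2)^3 = 1/4).
r to a full sibling = 0.5 (full sibs share both parents — two paths of length 2: r = 2·(1/2)^2 = 1/2).
r to a double first cousin = 0.25 (double first cousins share both grandparent pairs — four paths of length 4: r = 4·(1/2)^4 = 1/4).
r to an offspring = 1/2 (one parent–offspring link: r = (1/2)^1 = 1/2).
Summing one r·B term per recipient: 3·0.25·0.132 + 4·0.5·0.539 + 1·0.25·0.0159 + 2·0.5·0.174 = 1.354975.

1.354975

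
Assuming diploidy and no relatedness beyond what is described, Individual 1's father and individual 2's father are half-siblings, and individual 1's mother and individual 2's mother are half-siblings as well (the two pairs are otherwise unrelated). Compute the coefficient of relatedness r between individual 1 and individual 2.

0.125

Relatedness sums over independent paths through distinct common ancestors.
Individual 1 and individual 2 are related in two ways: half first cousins through their fathers (r = 1/16) and half first cousins through their mothers (r = 1/16).
r = 1/16 + 1/16 = 1/8 = 0.125.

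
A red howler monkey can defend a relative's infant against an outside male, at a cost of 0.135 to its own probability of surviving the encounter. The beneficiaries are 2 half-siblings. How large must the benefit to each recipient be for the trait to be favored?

r to a half-sibling = 1/4 (half-sibs share one parent — one path of length 2: r = (1/2)^2 = 1/4).
Hamilton's rule with n recipients of equal r: n·r·B > C, so B > C/(n·r) = 0.135/(2·0.25) = 0.27.

0.27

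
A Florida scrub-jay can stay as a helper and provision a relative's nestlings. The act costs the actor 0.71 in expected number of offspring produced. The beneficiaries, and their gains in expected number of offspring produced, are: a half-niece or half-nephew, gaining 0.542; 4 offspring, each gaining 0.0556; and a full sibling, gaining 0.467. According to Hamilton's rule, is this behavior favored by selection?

Hamilton's rule: the trait is favored when the sum of r·B over every recipient exceeds the actor's cost C.
r to a half-niece or half-nephew = 0.125 (half-aunt/uncle↔niece/nephew: one path of length 3: r = (1/2)^3 = 1/8).
r to an offspring = 1/2 (one parent–offspring link: r = (1/2)^1 = 1/2).
r to a full sibling = 0.5 (full sibs share both parents — two paths of length 2: r = 2·(1/2)^2 = 1/2).
Summing one r·B term per recipient: 1·0.125·0.542 + 4·0.5·0.0556 + 1·0.5·0.467 = 0.41245.
0.41245 < 0.71: the indirect benefit is less than the cost.

No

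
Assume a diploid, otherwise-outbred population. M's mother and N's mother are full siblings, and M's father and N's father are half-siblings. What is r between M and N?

Independent pedigree routes through distinct common ancestors add.
M and N are related in two ways: first cousins through their mothers (r = 1/8) and half first cousins through their fathers (r = 1/16).
r = 1/8 + 1/16 = 3/16 = 0.1875.

0.1875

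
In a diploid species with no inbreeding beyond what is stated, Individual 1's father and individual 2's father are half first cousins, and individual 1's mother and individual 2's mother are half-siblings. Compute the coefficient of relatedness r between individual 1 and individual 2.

Independent pedigree routes through distinct common ancestors add.
Individual 1 and individual 2 are related in two ways: half second cousins through their fathers (r = 1/64) and half first cousins through their mothers (r = 1/16).
r = 1/64 + 1/16 = 0.078125.

0.078125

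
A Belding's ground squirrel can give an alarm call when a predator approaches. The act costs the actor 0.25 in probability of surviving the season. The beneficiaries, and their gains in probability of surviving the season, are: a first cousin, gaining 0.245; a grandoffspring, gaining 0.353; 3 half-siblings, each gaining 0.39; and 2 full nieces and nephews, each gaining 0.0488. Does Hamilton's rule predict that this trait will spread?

Hamilton's rule: the trait is favored when the sum of r·B over every recipient exceeds the actor's cost C.
r to a first cousin = 1/8 (first cousins share one grandparent pair — two paths of length 4: r = 2·(1/2)^4 = 1/8).
r to a grandoffspring = 0.25 (two parent–offspring links: r = (1/2)^2 = 1/4).
r to a half-sibling = 1/4 (half-sibs share one parent — one path of length 2: r = (1/2)^2 = 1/4).
r to a full niece or nephew = 1/4 (full aunt/uncle↔niece/nephew: two paths of length 3 through the shared grandparent pair: r = 2·(1/2)^3 = 1/4).
Summing one r·B term per recipient: 1·0.125·0.245 + 1·0.25·0.353 + 3·0.25·0.39 + 2·0.25·0.0488 = 0.435775.
0.435775 > 0.25: the indirect benefit exceeds the cost.

Yes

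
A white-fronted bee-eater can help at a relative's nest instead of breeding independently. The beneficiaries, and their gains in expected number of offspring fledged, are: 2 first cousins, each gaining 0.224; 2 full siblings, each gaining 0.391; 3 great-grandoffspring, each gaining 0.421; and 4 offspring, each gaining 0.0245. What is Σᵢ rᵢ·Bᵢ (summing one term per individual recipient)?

0.653875

r to a first cousin = 1/8 (first cousins share one grandparent pair — two paths of length 4: r = 2·(1/2)^4 = 1/8).
r to a full sibling = 1/2 (full sibs share both parents — two paths of length 2: r = 2·(1/2)^2 = 1/2).
r to a great-grandoffspring = 0.125 (three parent–offspring links: r = (1/2)^3 = 1/8).
r to an offspring = 1/2 (one parent–offspring link: r = (1/2)^1 = 1/2).
Summing one r·B term per recipient: 2·0.125·0.224 + 2·0.5·0.391 + 3·0.125·0.421 + 4·0.5·0.0245 = 0.653875.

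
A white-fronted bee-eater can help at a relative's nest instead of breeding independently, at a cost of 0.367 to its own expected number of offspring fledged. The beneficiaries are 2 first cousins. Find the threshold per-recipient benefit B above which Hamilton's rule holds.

r to a first cousin = 0.125 (first cousins share one grandparent pair — two paths of length 4: r = 2·(1/2)^4 = 1/8).
Hamilton's rule with n recipients of equal r: n·r·B > C, so B > C/(n·r) = 0.367/(2·0.125) = 1.468.

1.468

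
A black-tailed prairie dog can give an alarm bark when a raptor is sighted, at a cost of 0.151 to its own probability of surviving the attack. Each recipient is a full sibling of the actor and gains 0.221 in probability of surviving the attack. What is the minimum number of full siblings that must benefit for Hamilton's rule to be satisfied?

2

r to a full sibling = 0.5 (full sibs share both parents — two paths of length 2: r = 2·(1/2)^2 = 1/2).
Hamilton's rule: n·r·B > C  ⇒  n > C/(r·B) = 0.151/(0.5·0.221) = 1.367.
The smallest integer exceeding 1.367 is 2.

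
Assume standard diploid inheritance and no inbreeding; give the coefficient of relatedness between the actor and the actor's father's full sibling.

Each parent–offspring link contributes a factor of 1/2, and independent paths through distinct common ancestors add.
Full aunt/uncle↔niece/nephew: two paths of length 3 through the shared grandparent pair: r = 2·(1/2)^3 = 1/4.

0.25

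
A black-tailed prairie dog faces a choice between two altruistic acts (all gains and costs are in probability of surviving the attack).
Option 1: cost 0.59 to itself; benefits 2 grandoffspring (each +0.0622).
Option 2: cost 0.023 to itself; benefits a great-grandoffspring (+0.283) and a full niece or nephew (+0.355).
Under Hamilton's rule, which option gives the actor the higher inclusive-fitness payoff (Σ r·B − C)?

Option 1: r to a grandoffspring = 0.25.
Option 1: Σ r·B − C = (2·0.25·0.0622) − 0.59 = -0.5589.
Option 2: r to a great-grandoffspring = 0.125.
Option 2: r to a full niece or nephew = 0.25.
Option 2: Σ r·B − C = (1·0.125·0.283 + 1·0.25·0.355) − 0.023 = 0.101125.
Option 2 has the higher net inclusive-fitness payoff.

Option 2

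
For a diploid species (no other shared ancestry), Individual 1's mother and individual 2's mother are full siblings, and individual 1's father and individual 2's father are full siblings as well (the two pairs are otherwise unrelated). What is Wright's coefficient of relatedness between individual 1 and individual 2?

0.25

With two independent routes of shared ancestry, r is the sum of the two contributions.
Individual 1 and individual 2 are related in two ways: first cousins through their mothers (r = 1/8) and first cousins through their fathers (r = 1/8) — i.e. double first cousins.
r = 1/8 + 1/8 = 1/4 = 0.25.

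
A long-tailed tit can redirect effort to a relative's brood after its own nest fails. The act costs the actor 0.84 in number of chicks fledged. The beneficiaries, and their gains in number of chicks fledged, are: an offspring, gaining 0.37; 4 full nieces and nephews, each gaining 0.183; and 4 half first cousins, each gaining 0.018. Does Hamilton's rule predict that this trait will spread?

No

Hamilton's rule: the trait is favored when the sum of r·B over every recipient exceeds the actor's cost C.
r to an offspring = 0.5 (one parent–offspring link: r = (1/2)^1 = 1/2).
r to a full niece or nephew = 0.25 (full aunt/uncle↔niece/nephew: two paths of length 3 through the shared grandparent pair: r = 2·(1/2)^3 = 1/4).
r to a half first cousin = 1/16 (half first cousins share one grandparent — one path of length 4: r = (1/2)^4 = 1/16).
Summing one r·B term per recipient: 1·0.5·0.37 + 4·0.25·0.183 + 4·0.0625·0.018 = 0.3725.
0.3725 < 0.84: the indirect benefit is less than the cost.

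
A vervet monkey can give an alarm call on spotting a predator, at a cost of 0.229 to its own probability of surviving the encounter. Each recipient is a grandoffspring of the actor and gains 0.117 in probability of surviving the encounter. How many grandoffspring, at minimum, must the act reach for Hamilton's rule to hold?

8

r to a grandoffspring = 0.25 (two parent–offspring links: r = (1/2)^2 = 1/4).
Hamilton's rule: n·r·B > C  ⇒  n > C/(r·B) = 0.229/(0.25·0.117) = 7.829.
The smallest integer exceeding 7.829 is 8.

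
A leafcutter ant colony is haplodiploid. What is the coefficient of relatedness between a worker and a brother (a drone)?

0.25

Her haploid brother carries none of their father's genes and a random half of their mother's genome; that half matches the maternal half of her own genome with probability 1/2: r = 1/2 · 1/2 = 1/4.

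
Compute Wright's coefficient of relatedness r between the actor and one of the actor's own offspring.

Each parent–offspring link contributes a factor of 1/2, and independent paths through distinct common ancestors add.
One parent–offspring link: r = (1/2)^1 = 1/2.

0.5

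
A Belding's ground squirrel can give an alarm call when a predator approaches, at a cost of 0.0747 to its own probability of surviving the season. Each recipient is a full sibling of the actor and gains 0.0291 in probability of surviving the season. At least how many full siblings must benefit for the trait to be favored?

6

r to a full sibling = 0.5 (full sibs share both parents — two paths of length 2: r = 2·(1/2)^2 = 1/2).
Hamilton's rule: n·r·B > C  ⇒  n > C/(r·B) = 0.0747/(0.5·0.0291) = 5.134.
The smallest integer exceeding 5.134 is 6.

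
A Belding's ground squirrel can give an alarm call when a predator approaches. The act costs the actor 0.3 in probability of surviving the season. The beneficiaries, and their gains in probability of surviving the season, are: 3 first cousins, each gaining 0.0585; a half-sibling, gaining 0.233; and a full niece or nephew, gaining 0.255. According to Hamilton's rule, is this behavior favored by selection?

No

Hamilton's rule: the trait is favored when the sum of r·B over every recipient exceeds the actor's cost C.
r to a first cousin = 0.125 (first cousins share one grandparent pair — two paths of length 4: r = 2·(1/2)^4 = 1/8).
r to a half-sibling = 1/4 (half-sibs share one parent — one path of length 2: r = (1/2)^2 = 1/4).
r to a full niece or nephew = 0.25 (full aunt/uncle↔niece/nephew: two paths of length 3 through the shared grandparent pair: r = 2·(1/2)^3 = 1/4).
Summing one r·B term per recipient: 3·0.125·0.0585 + 1·0.25·0.233 + 1·0.25·0.255 = 0.1439375.
0.1439375 < 0.3: the indirect benefit is less than the cost.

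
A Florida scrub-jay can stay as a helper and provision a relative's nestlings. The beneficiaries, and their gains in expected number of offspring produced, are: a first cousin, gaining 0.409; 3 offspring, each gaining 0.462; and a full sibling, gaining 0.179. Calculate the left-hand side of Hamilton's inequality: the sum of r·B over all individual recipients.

0.833625

r to a first cousin = 0.125 (first cousins share one grandparent pair — two paths of length 4: r = 2·(1/2)^4 = 1/8).
r to an offspring = 0.5 (one parent–offspring link: r = (1/2)^1 = 1/2).
r to a full sibling = 1/2 (full sibs share both parents — two paths of length 2: r = 2·(1/2)^2 = 1/2).
Summing one r·B term per recipient: 1·0.125·0.409 + 3·0.5·0.462 + 1·0.5·0.179 = 0.833625.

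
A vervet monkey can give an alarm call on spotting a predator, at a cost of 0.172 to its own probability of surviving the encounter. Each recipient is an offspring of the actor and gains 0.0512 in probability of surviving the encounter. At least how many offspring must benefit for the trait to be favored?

7

r to an offspring = 0.5 (one parent–offspring link: r = (1/2)^1 = 1/2).
Hamilton's rule: n·r·B > C  ⇒  n > C/(r·B) = 0.172/(0.5·0.0512) = 6.719.
The smallest integer exceeding 6.719 is 7.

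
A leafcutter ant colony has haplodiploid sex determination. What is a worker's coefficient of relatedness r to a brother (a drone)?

Her haploid brother carries none of their father's genes and a random half of their mother's genome; that half matches the maternal half of her own genome with probability 1/2: r = 1/2 · 1/2 = 1/4.

0.25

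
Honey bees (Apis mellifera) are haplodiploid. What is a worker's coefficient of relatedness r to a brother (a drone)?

Her haploid brother carries none of their father's genes and a random half of their mother's genome; that half matches the maternal half of her own genome with probability 1/2: r = 1/2 · 1/2 = 1/4.

0.25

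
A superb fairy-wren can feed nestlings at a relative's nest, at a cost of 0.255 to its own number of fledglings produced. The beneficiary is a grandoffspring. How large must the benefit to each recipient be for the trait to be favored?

1.02

r to a grandoffspring = 0.25 (two parent–offspring links: r = (1/2)^2 = 1/4).
Hamilton's rule with n recipients of equal r: n·r·B > C, so B > C/(n·r) = 0.255/(1·0.25) = 1.02.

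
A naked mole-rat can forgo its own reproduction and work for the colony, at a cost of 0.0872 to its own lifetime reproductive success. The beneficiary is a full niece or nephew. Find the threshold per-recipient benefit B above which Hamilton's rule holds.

0.3488

r to a full niece or nephew = 1/4 (full aunt/uncle↔niece/nephew: two paths of length 3 through the shared grandparent pair: r = 2·(1/2)^3 = 1/4).
Hamilton's rule with n recipients of equal r: n·r·B > C, so B > C/(n·r) = 0.0872/(1·0.25) = 0.3488.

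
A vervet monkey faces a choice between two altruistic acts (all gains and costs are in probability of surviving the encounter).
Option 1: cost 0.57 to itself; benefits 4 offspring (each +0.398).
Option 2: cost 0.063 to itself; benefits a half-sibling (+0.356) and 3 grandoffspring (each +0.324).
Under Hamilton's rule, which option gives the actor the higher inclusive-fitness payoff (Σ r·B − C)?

Option 1: r to an offspring = 0.5.
Option 1: Σ r·B − C = (4·0.5·0.398) − 0.57 = 0.226.
Option 2: r to a half-sibling = 0.25.
Option 2: r to a grandoffspring = 0.25.
Option 2: Σ r·B − C = (1·0.25·0.356 + 3·0.25·0.324) − 0.063 = 0.269.
Option 2 has the higher net inclusive-fitness payoff.

Option 2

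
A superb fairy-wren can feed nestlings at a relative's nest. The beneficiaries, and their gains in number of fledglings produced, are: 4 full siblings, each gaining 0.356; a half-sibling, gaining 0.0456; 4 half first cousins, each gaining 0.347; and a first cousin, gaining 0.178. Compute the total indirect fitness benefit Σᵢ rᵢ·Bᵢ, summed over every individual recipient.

r to a full sibling = 0.5 (full sibs share both parents — two paths of length 2: r = 2·(1/2)^2 = 1/2).
r to a half-sibling = 0.25 (half-sibs share one parent — one path of length 2: r = (1/2)^2 = 1/4).
r to a half first cousin = 0.0625 (half first cousins share one grandparent — one path of length 4: r = (1/2)^4 = 1/16).
r to a first cousin = 1/8 (first cousins share one grandparent pair — two paths of length 4: r = 2·(1/2)^4 = 1/8).
Summing one r·B term per recipient: 4·0.5·0.356 + 1·0.25·0.0456 + 4·0.0625·0.347 + 1·0.125·0.178 = 0.8324.

0.8324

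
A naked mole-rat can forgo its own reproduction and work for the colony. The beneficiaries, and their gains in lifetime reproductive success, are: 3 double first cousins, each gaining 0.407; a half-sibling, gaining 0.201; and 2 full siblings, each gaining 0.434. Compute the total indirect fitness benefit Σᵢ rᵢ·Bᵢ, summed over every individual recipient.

0.7895

r to a double first cousin = 1/4 (double first cousins share both grandparent pairs — four paths of length 4: r = 4·(1/2)^4 = 1/4).
r to a half-sibling = 1/4 (half-sibs share one parent — one path of length 2: r = (1/2)^2 = 1/4).
r to a full sibling = 1/2 (full sibs share both parents — two paths of length 2: r = 2·(1/2)^2 = 1/2).
Summing one r·B term per recipient: 3·0.25·0.407 + 1·0.25·0.201 + 2·0.5·0.434 = 0.7895.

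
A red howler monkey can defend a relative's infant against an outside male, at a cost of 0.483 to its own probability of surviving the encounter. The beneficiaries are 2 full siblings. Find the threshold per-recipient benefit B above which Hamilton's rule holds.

0.483

r to a full sibling = 0.5 (full sibs share both parents — two paths of length 2: r = 2·(1/2)^2 = 1/2).
Hamilton's rule with n recipients of equal r: n·r·B > C, so B > C/(n·r) = 0.483/(2·0.5) = 0.483.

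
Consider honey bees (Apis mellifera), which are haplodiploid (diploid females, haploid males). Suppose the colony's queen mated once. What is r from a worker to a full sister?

0.75

Haplodiploid full sisters inherit their father's entire haploid genome identically (contributing 1/2) and on average half of their mother's contribution (1/2 · 1/2 = 1/4); r = 1/2 + 1/4 = 3/4.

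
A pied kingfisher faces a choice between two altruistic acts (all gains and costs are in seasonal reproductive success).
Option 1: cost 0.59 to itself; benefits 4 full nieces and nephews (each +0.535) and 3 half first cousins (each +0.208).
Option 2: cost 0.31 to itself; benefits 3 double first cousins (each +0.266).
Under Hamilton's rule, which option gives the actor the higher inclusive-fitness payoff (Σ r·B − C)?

Option 1: r to a full niece or nephew = 0.25.
Option 1: r to a half first cousin = 0.0625.
Option 1: Σ r·B − C = (4·0.25·0.535 + 3·0.0625·0.208) − 0.59 = -0.016.
Option 2: r to a double first cousin = 0.25.
Option 2: Σ r·B − C = (3·0.25·0.266) − 0.31 = -0.1105.
Option 1 has the higher net inclusive-fitness payoff.

Option 1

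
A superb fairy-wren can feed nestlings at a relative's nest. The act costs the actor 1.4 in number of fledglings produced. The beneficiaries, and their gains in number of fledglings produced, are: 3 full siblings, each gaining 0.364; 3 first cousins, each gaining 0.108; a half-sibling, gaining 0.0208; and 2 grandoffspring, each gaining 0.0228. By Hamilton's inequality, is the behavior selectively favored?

No

Hamilton's rule: the trait is favored when the sum of r·B over every recipient exceeds the actor's cost C.
r to a full sibling = 1/2 (full sibs share both parents — two paths of length 2: r = 2·(1/2)^2 = 1/2).
r to a first cousin = 0.125 (first cousins share one grandparent pair — two paths of length 4: r = 2·(1/2)^4 = 1/8).
r to a half-sibling = 0.25 (half-sibs share one parent — one path of length 2: r = (1/2)^2 = 1/4).
r to a grandoffspring = 1/4 (two parent–offspring links: r = (1/2)^2 = 1/4).
Summing one r·B term per recipient: 3·0.5·0.364 + 3·0.125·0.108 + 1·0.25·0.0208 + 2·0.25·0.0228 = 0.6031.
0.6031 < 1.4: the indirect benefit is less than the cost.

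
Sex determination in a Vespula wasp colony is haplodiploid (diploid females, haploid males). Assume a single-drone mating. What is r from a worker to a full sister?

0.75

Haplodiploid full sisters inherit their father's entire haploid genome identically (contributing 1/2) and on average half of their mother's contribution (1/2 · 1/2 = 1/4); r = 1/2 + 1/4 = 3/4.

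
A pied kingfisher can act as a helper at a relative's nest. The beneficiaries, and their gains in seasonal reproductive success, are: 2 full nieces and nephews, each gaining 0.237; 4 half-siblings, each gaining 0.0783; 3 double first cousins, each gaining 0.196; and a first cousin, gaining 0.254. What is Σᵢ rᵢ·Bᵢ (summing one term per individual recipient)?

r to a full niece or nephew = 0.25 (full aunt/uncle↔niece/nephew: two paths of length 3 through the shared grandparent pair: r = 2·(1/2)^3 = 1/4).
r to a half-sibling = 0.25 (half-sibs share one parent — one path of length 2: r = (1/2)^2 = 1/4).
r to a double first cousin = 0.25 (double first cousins share both grandparent pairs — four paths of length 4: r = 4·(1/2)^4 = 1/4).
r to a first cousin = 0.125 (first cousins share one grandparent pair — two paths of length 4: r = 2·(1/2)^4 = 1/8).
Summing one r·B term per recipient: 2·0.25·0.237 + 4·0.25·0.0783 + 3·0.25·0.196 + 1·0.125·0.254 = 0.37555.

0.37555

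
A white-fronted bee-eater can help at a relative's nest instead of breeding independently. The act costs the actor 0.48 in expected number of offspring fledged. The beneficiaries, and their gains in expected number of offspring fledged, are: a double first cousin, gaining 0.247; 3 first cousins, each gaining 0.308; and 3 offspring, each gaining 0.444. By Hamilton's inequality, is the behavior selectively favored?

Hamilton's rule: the trait is favored when the sum of r·B over every recipient exceeds the actor's cost C.
r to a double first cousin = 1/4 (double first cousins share both grandparent pairs — four paths of length 4: r = 4·(1/2)^4 = 1/4).
r to a first cousin = 0.125 (first cousins share one grandparent pair — two paths of length 4: r = 2·(1/2)^4 = 1/8).
r to an offspring = 1/2 (one parent–offspring link: r = (1/2)^1 = 1/2).
Summing one r·B term per recipient: 1·0.25·0.247 + 3·0.125·0.308 + 3·0.5·0.444 = 0.84325.
0.84325 > 0.48: the indirect benefit exceeds the cost.

Yes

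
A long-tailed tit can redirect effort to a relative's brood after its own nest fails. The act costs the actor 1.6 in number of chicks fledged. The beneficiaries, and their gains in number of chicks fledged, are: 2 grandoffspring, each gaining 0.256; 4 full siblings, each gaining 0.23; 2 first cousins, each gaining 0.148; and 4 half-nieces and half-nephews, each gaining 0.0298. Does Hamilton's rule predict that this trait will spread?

Hamilton's rule: the trait is favored when the sum of r·B over every recipient exceeds the actor's cost C.
r to a grandoffspring = 0.25 (two parent–offspring links: r = (1/2)^2 = 1/4).
r to a full sibling = 1/2 (full sibs share both parents — two paths of length 2: r = 2·(1/2)^2 = 1/2).
r to a first cousin = 0.125 (first cousins share one grandparent pair — two paths of length 4: r = 2·(1/2)^4 = 1/8).
r to a half-niece or half-nephew = 0.125 (half-aunt/uncle↔niece/nephew: one path of length 3: r = (1/2)^3 = 1/8).
Summing one r·B term per recipient: 2·0.25·0.256 + 4·0.5·0.23 + 2·0.125·0.148 + 4·0.125·0.0298 = 0.6399.
0.6399 < 1.6: the indirect benefit is less than the cost.

No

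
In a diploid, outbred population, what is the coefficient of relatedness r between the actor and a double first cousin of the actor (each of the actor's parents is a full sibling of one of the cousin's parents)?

0.25

Each parent–offspring link contributes a factor of 1/2, and independent paths through distinct common ancestors add.
Double first cousins share both grandparent pairs — four paths of length 4: r = 4·(1/2)^4 = 1/4.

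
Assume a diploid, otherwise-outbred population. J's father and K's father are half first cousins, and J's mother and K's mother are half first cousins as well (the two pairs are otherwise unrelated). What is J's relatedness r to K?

0.03125

Relatedness sums over independent paths through distinct common ancestors.
J and K are related in two ways: half second cousins through their fathers (r = 1/64) and half second cousins through their mothers (r = 1/64).
r = 1/64 + 1/64 = 0.03125.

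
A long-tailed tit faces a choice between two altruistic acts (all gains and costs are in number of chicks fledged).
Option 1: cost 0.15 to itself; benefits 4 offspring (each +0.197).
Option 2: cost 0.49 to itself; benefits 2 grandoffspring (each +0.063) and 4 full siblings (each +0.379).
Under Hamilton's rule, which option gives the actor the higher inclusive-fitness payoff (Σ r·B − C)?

Option 2

Option 1: r to an offspring = 0.5.
Option 1: Σ r·B − C = (4·0.5·0.197) − 0.15 = 0.244.
Option 2: r to a grandoffspring = 0.25.
Option 2: r to a full sibling = 0.5.
Option 2: Σ r·B − C = (2·0.25·0.063 + 4·0.5·0.379) − 0.49 = 0.2995.
Option 2 has the higher net inclusive-fitness payoff.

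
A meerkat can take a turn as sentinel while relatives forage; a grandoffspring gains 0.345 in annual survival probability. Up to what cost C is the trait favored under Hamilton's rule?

0.08625

r to a grandoffspring = 0.25 (two parent–offspring links: r = (1/2)^2 = 1/4).
Hamilton's rule: n·r·B > C, so the trait is favored while C < n·r·B = 1·0.25·0.345 = 0.08625.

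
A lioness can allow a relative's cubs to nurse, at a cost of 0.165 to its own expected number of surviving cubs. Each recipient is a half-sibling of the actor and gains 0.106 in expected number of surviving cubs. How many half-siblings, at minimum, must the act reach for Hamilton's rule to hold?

r to a half-sibling = 0.25 (half-sibs share one parent — one path of length 2: r = (1/2)^2 = 1/4).
Hamilton's rule: n·r·B > C  ⇒  n > C/(r·B) = 0.165/(0.25·0.106) = 6.226.
The smallest integer exceeding 6.226 is 7.

7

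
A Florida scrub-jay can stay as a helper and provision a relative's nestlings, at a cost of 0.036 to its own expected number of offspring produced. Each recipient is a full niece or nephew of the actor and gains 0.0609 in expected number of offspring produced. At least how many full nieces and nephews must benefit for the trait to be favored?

r to a full niece or nephew = 1/4 (full aunt/uncle↔niece/nephew: two paths of length 3 through the shared grandparent pair: r = 2·(1/2)^3 = 1/4).
Hamilton's rule: n·r·B > C  ⇒  n > C/(r·B) = 0.036/(0.25·0.0609) = 2.365.
The smallest integer exceeding 2.365 is 3.

3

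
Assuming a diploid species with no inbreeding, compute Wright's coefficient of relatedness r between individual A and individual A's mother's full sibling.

Each parent–offspring link contributes a factor of 1/2, and independent paths through distinct common ancestors add.
Full aunt/uncle↔niece/nephew: two paths of length 3 through the shared grandparent pair: r = 2·(1/2)^3 = 1/4.

0.25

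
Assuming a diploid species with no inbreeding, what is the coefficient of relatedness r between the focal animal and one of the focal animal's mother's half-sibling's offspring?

0.0625

Each parent–offspring link contributes a factor of 1/2, and independent paths through distinct common ancestors add.
Half first cousins share one grandparent — one path of length 4: r = (1/2)^4 = 1/16.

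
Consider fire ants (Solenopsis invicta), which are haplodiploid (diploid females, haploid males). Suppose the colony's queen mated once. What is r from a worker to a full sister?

0.75

Haplodiploid full sisters inherit their father's entire haploid genome identically (contributing 1/2) and on average half of their mother's contribution (1/2 · 1/2 = 1/4); r = 1/2 + 1/4 = 3/4.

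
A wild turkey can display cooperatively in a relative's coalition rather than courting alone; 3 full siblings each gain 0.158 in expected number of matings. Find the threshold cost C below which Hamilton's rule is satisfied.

r to a full sibling = 0.5 (full sibs share both parents — two paths of length 2: r = 2·(1/2)^2 = 1/2).
Hamilton's rule: n·r·B > C, so the trait is favored while C < n·r·B = 3·0.5·0.158 = 0.237.

0.237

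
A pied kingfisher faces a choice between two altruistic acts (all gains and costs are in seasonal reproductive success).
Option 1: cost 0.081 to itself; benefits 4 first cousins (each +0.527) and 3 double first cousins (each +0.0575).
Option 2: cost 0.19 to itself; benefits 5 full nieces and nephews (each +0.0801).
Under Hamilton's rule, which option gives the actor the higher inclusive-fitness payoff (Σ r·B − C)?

Option 1

Option 1: r to a first cousin = 0.125.
Option 1: r to a double first cousin = 0.25.
Option 1: Σ r·B − C = (4·0.125·0.527 + 3·0.25·0.0575) − 0.081 = 0.225625.
Option 2: r to a full niece or nephew = 0.25.
Option 2: Σ r·B − C = (5·0.25·0.0801) − 0.19 = -0.089875.
Option 1 has the higher net inclusive-fitness payoff.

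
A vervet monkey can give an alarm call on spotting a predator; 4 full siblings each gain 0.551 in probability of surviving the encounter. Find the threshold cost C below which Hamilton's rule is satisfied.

r to a full sibling = 0.5 (full sibs share both parents — two paths of length 2: r = 2·(1/2)^2 = 1/2).
Hamilton's rule: n·r·B > C, so the trait is favored while C < n·r·B = 4·0.5·0.551 = 1.102.

1.102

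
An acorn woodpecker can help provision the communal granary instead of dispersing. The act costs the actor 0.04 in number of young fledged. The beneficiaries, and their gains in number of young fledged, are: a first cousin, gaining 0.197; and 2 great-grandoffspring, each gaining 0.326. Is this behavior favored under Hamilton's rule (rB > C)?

Yes

Hamilton's rule: the trait is favored when the sum of r·B over every recipient exceeds the actor's cost C.
r to a first cousin = 1/8 (first cousins share one grandparent pair — two paths of length 4: r = 2·(1/2)^4 = 1/8).
r to a great-grandoffspring = 0.125 (three parent–offspring links: r = (1/2)^3 = 1/8).
Summing one r·B term per recipient: 1·0.125·0.197 + 2·0.125·0.326 = 0.106125.
0.106125 > 0.04: the indirect benefit exceeds the cost.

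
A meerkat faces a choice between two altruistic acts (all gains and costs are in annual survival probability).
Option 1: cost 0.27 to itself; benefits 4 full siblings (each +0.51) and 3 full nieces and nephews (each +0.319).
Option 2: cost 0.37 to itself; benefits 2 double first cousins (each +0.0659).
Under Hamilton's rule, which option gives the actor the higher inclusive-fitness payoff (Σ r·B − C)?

Option 1

Option 1: r to a full sibling = 0.5.
Option 1: r to a full niece or nephew = 0.25.
Option 1: Σ r·B − C = (4·0.5·0.51 + 3·0.25·0.319) − 0.27 = 0.98925.
Option 2: r to a double first cousin = 0.25.
Option 2: Σ r·B − C = (2·0.25·0.0659) − 0.37 = -0.33705.
Option 1 has the higher net inclusive-fitness payoff.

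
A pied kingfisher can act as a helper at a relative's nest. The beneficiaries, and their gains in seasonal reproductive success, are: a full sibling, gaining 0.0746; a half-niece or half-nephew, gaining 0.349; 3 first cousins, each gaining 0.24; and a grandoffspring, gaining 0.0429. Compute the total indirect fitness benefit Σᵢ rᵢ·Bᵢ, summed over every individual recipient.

r to a full sibling = 0.5 (full sibs share both parents — two paths of length 2: r = 2·(1/2)^2 = 1/2).
r to a half-niece or half-nephew = 0.125 (half-aunt/uncle↔niece/nephew: one path of length 3: r = (1/2)^3 = 1/8).
r to a first cousin = 1/8 (first cousins share one grandparent pair — two paths of length 4: r = 2·(1/2)^4 = 1/8).
r to a grandoffspring = 1/4 (two parent–offspring links: r = (1/2)^2 = 1/4).
Summing one r·B term per recipient: 1·0.5·0.0746 + 1·0.125·0.349 + 3·0.125·0.24 + 1·0.25·0.0429 = 0.18165.

0.18165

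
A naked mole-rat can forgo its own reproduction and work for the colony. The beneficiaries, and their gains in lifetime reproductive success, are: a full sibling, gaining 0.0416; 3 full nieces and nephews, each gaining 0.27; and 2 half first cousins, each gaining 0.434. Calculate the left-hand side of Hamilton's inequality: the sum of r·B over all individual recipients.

r to a full sibling = 0.5 (full sibs share both parents — two paths of length 2: r = 2·(1/2)^2 = 1/2).
r to a full niece or nephew = 1/4 (full aunt/uncle↔niece/nephew: two paths of length 3 through the shared grandparent pair: r = 2·(1/2)^3 = 1/4).
r to a half first cousin = 1/16 (half first cousins share one grandparent — one path of length 4: r = (1/2)^4 = 1/16).
Summing one r·B term per recipient: 1·0.5·0.0416 + 3·0.25·0.27 + 2·0.0625·0.434 = 0.27755.

0.27755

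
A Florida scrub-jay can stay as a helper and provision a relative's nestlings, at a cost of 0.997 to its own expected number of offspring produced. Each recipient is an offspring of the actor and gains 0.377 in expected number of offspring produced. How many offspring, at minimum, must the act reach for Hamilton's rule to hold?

6

r to an offspring = 0.5 (one parent–offspring link: r = (1/2)^1 = 1/2).
Hamilton's rule: n·r·B > C  ⇒  n > C/(r·B) = 0.997/(0.5·0.377) = 5.289.
The smallest integer exceeding 5.289 is 6.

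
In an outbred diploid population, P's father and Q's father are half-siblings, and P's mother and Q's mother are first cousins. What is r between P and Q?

Independent pedigree routes through distinct common ancestors add.
P and Q are related in two ways: half first cousins through their fathers (r = 1/16) and second cousins through their mothers (r = 1/32).
r = 1/16 + 1/32 = 0.09375.

0.09375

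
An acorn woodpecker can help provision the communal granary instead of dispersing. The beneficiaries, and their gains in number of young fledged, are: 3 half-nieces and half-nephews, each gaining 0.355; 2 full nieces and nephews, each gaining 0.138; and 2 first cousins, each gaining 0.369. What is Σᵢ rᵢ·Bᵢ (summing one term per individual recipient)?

0.294375

r to a half-niece or half-nephew = 0.125 (half-aunt/uncle↔niece/nephew: one path of length 3: r = (1/2)^3 = 1/8).
r to a full niece or nephew = 1/4 (full aunt/uncle↔niece/nephew: two paths of length 3 through the shared grandparent pair: r = 2·(1/2)^3 = 1/4).
r to a first cousin = 0.125 (first cousins share one grandparent pair — two paths of length 4: r = 2·(1/2)^4 = 1/8).
Summing one r·B term per recipient: 3·0.125·0.355 + 2·0.25·0.138 + 2·0.125·0.369 = 0.294375.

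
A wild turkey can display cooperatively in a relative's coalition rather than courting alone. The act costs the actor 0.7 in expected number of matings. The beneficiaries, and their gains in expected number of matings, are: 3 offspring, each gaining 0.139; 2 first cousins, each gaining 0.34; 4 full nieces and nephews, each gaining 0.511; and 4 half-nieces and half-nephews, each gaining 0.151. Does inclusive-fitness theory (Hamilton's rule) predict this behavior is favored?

Yes

Hamilton's rule: the trait is favored when the sum of r·B over every recipient exceeds the actor's cost C.
r to an offspring = 1/2 (one parent–offspring link: r = (1/2)^1 = 1/2).
r to a first cousin = 0.125 (first cousins share one grandparent pair — two paths of length 4: r = 2·(1/2)^4 = 1/8).
r to a full niece or nephew = 1/4 (full aunt/uncle↔niece/nephew: two paths of length 3 through the shared grandparent pair: r = 2·(1/2)^3 = 1/4).
r to a half-niece or half-nephew = 0.125 (half-aunt/uncle↔niece/nephew: one path of length 3: r = (1/2)^3 = 1/8).
Summing one r·B term per recipient: 3·0.5·0.139 + 2·0.125·0.34 + 4·0.25·0.511 + 4·0.125·0.151 = 0.88.
0.88 > 0.7: the indirect benefit exceeds the cost.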